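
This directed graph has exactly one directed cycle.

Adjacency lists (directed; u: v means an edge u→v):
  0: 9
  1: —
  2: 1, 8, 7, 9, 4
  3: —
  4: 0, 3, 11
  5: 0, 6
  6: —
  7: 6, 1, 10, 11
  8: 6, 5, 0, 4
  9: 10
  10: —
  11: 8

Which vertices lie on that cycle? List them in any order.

DFS with gray/black marking from 8:
8 gray
  6 gray
  6 black
  5 gray
    0 gray
      9 gray
        10 gray
        10 black
      9 black
    0 black
    5→6: 6 black — skip
  5 black
  8→0: 0 black — skip
  4 gray
    4→0: 0 black — skip
    3 gray
    3 black
    11 gray
      11→8: 8 is gray → back edge
Back edge closes the cycle 8 → 4 → 11 → 8; its vertices are {4, 8, 11}.

4, 8, 11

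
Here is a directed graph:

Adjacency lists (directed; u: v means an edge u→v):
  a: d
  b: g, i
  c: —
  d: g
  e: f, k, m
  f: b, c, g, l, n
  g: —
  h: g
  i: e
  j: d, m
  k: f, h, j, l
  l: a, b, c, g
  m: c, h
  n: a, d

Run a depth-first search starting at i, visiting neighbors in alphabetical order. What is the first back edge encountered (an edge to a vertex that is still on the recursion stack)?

b→i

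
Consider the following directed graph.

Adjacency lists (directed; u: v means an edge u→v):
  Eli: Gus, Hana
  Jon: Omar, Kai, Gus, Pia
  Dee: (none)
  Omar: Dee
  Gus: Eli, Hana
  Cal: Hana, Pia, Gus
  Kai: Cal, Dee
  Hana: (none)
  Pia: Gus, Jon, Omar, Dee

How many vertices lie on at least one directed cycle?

A vertex is on a directed cycle iff it belongs to a strongly connected component of size ≥ 2 (or has a self-loop).
The vertices on cycles are {Cal, Eli, Gus, Jon, Kai, Pia} — 6 in total.

6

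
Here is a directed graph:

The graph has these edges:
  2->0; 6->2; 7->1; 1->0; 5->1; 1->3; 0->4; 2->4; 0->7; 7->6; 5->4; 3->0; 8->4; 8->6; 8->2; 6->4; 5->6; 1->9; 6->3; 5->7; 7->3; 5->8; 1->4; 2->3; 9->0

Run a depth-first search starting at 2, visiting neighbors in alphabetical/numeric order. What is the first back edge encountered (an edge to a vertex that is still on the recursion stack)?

DFS from 2 (visiting neighbors in alphabetical/numeric order); mark gray on enter, black on exit:
2 gray
  0 gray
    4 gray
    4 black
    7 gray
      1 gray
        1→0: 0 is gray → back edge
First back edge: 1 → 0.

1->0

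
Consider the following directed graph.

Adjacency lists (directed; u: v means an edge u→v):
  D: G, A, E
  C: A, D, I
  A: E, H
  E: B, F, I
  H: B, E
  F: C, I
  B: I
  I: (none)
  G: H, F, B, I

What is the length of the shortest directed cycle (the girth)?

For each vertex v, BFS finds the shortest path from v back to v.
The shortest such closed walk is C → A → E → F → C, length 4.

4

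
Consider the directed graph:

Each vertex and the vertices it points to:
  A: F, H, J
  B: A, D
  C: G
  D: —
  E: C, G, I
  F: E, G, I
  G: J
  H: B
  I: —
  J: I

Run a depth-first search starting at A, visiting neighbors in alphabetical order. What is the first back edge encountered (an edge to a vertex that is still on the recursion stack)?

B→A

DFS from A (visiting neighbors in alphabetical order); mark gray on enter, black on exit:
A gray
  F gray
    E gray
      C gray
        G gray
          J gray
            I gray
            I black
          J black
        G black
      C black
      E→G: G black — skip
      E→I: I black — skip
    E black
    F→G: G black — skip
    F→I: I black — skip
  F black
  H gray
    B gray
      B→A: A is gray → back edge
First back edge: B → A.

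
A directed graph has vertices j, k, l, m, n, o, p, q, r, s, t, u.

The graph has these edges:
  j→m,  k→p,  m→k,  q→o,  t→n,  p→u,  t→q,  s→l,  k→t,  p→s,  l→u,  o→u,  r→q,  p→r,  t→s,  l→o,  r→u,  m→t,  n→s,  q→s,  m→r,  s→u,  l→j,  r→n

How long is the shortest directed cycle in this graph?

For each vertex v, BFS finds the shortest path from v back to v.
The shortest such closed walk is j → m → t → s → l → j, length 5.

5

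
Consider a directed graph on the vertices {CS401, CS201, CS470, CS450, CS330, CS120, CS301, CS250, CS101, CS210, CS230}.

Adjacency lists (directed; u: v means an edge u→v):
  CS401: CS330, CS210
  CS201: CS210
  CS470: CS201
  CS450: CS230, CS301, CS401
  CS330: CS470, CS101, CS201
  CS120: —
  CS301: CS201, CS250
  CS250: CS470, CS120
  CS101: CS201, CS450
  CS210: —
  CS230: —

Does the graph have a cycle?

DFS with white/gray/black marking, starting from CS330:
CS330 gray
  CS470 gray
    CS201 gray
      CS210 gray
      CS210 black
    CS201 black
  CS470 black
  CS101 gray
    CS101→CS201: CS201 black — skip
    CS450 gray
      CS230 gray
      CS230 black
      CS301 gray
        CS301→CS201: CS201 black — skip
        CS250 gray
          CS250→CS470: CS470 black — skip
          CS120 gray
          CS120 black
        CS250 black
      CS301 black
      CS401 gray
        CS401→CS330: CS330 is gray → back edge
Back edge found, so a cycle exists: CS330 → CS101 → CS450 → CS401 → CS330.

Yes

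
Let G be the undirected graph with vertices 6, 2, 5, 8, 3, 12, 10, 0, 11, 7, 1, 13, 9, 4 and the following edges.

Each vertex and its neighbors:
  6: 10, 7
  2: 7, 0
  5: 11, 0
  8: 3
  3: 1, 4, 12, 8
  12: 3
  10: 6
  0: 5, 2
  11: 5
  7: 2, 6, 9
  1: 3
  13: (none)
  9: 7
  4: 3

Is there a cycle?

No

DFS, tracking each vertex's parent; an edge to a visited non-parent vertex closes a cycle.
Start from 0:
visit 0 (parent –)
  visit 5 (parent 0)
    visit 11 (parent 5)
      11–5: parent, skip
    5–0: parent, skip
  visit 2 (parent 0)
    visit 7 (parent 2)
      7–2: parent, skip
      visit 6 (parent 7)
        visit 10 (parent 6)
          10–6: parent, skip
        6–7: parent, skip
      visit 9 (parent 7)
        9–7: parent, skip
    2–0: parent, skip
visit 8 (parent –)
  visit 3 (parent 8)
    visit 1 (parent 3)
      1–3: parent, skip
    visit 4 (parent 3)
      4–3: parent, skip
    visit 12 (parent 3)
      12–3: parent, skip
    3–8: parent, skip
visit 13 (parent –)
No non-parent visited neighbor found — the graph is a forest.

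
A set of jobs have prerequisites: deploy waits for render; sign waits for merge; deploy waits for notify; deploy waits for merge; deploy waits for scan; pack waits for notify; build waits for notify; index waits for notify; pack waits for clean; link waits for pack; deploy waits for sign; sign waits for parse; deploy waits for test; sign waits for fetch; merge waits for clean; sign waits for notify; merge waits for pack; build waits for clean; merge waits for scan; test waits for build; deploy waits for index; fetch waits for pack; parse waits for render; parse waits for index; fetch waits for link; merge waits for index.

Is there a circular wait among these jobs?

No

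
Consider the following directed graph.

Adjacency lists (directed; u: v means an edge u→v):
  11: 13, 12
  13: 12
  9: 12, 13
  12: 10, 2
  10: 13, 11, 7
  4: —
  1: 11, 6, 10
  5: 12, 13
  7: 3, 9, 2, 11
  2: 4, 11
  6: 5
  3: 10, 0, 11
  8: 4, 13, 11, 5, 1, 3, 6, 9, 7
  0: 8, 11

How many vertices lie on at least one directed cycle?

13

A vertex is on a directed cycle iff it belongs to a strongly connected component of size ≥ 2 (or has a self-loop).
The vertices on cycles are {0, 1, 2, 3, 5, 6, 7, 8, 9, 10, 11, 12, 13} — 13 in total.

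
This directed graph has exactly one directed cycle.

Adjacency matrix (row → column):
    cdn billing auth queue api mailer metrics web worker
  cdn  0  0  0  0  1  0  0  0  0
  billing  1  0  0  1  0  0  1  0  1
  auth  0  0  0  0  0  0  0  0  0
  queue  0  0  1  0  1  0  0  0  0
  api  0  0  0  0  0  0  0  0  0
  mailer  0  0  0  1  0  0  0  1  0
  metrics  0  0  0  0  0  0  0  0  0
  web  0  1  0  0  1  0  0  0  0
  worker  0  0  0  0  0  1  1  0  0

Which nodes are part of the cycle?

DFS with gray/black marking from web:
web gray
  billing gray
    worker gray
      mailer gray
        mailer→web: web is gray → back edge
Back edge closes the cycle web → billing → worker → mailer → web; its vertices are {web, mailer, worker, billing}.

web, mailer, worker, billing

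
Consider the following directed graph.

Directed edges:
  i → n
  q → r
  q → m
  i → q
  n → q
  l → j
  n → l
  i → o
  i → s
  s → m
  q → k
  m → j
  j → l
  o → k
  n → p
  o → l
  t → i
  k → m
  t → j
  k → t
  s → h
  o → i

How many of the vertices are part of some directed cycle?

8

A vertex is on a directed cycle iff it belongs to a strongly connected component of size ≥ 2 (or has a self-loop).
The vertices on cycles are {i, j, k, l, n, o, q, t} — 8 in total.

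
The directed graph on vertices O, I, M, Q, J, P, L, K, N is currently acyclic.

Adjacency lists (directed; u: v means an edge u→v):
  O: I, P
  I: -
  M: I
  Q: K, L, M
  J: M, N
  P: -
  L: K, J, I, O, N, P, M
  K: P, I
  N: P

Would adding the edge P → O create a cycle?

Yes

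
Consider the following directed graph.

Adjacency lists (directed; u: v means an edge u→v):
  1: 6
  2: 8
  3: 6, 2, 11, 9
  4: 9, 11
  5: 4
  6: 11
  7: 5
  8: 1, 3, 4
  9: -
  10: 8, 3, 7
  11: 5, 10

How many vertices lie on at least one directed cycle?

10

A vertex is on a directed cycle iff it belongs to a strongly connected component of size ≥ 2 (or has a self-loop).
The vertices on cycles are {1, 2, 3, 4, 5, 6, 7, 8, 10, 11} — 10 in total.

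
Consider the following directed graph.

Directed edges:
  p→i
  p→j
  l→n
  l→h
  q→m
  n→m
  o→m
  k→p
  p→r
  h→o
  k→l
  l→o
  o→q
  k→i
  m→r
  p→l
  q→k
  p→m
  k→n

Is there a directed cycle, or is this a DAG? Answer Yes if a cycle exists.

Yes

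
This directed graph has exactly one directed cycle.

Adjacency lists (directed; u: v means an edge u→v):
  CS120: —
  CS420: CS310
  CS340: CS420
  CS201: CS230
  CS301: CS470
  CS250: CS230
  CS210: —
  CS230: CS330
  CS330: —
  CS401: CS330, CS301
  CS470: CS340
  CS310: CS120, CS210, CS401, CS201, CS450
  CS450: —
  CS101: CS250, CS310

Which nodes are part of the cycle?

CS301, CS310, CS340, CS401, CS420, CS470

DFS with gray/black marking from CS310:
CS310 gray
  CS120 gray
  CS120 black
  CS210 gray
  CS210 black
  CS401 gray
    CS330 gray
    CS330 black
    CS301 gray
      CS470 gray
        CS340 gray
          CS420 gray
            CS420→CS310: CS310 is gray → back edge
Back edge closes the cycle CS310 → CS401 → CS301 → CS470 → CS340 → CS420 → CS310; its vertices are {CS301, CS310, CS340, CS401, CS420, CS470}.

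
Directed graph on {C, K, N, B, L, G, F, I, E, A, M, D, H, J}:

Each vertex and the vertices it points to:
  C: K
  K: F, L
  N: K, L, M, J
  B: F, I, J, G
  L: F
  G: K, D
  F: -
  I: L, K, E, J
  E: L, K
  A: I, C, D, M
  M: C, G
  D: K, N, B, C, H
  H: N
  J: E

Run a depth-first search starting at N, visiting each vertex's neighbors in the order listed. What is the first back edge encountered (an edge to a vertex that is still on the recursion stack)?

D->N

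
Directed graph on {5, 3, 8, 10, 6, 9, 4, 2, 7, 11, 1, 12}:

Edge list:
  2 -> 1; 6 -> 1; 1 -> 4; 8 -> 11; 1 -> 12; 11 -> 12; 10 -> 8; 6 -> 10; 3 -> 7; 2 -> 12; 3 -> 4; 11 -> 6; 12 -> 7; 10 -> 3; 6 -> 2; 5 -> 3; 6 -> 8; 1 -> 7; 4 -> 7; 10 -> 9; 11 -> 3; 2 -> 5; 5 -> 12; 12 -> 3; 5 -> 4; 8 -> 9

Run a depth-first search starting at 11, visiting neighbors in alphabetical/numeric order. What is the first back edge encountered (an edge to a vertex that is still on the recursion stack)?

8→11

DFS from 11 (visiting neighbors in alphabetical/numeric order); mark gray on enter, black on exit:
11 gray
  3 gray
    4 gray
      7 gray
      7 black
    4 black
    3→7: 7 black — skip
  3 black
  6 gray
    1 gray
      1→4: 4 black — skip
      1→7: 7 black — skip
      12 gray
        12→3: 3 black — skip
        12→7: 7 black — skip
      12 black
    1 black
    2 gray
      2→1: 1 black — skip
      5 gray
        5→3: 3 black — skip
        5→4: 4 black — skip
        5→12: 12 black — skip
      5 black
      2→12: 12 black — skip
    2 black
    8 gray
      9 gray
      9 black
      8→11: 11 is gray → back edge
First back edge: 8 → 11.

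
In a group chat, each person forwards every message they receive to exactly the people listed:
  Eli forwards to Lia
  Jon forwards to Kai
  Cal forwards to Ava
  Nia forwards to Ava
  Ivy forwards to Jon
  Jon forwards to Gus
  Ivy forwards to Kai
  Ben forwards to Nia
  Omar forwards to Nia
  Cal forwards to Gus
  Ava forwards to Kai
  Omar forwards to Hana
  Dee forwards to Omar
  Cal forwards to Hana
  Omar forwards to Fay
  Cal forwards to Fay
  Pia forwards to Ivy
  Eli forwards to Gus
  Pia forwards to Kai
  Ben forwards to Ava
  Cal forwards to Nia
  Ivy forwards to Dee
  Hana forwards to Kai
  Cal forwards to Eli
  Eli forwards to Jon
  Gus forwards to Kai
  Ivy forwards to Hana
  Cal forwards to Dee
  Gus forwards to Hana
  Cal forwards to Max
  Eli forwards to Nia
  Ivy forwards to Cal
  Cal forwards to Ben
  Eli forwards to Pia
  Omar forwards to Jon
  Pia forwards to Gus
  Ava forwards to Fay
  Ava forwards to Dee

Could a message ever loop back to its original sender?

Yes

DFS with white/gray/black marking, starting from Ava:
Ava gray
  Dee gray
    Omar gray
      Nia gray
        Nia→Ava: Ava is gray → back edge
Back edge found, so a cycle exists: Ava → Dee → Omar → Nia → Ava.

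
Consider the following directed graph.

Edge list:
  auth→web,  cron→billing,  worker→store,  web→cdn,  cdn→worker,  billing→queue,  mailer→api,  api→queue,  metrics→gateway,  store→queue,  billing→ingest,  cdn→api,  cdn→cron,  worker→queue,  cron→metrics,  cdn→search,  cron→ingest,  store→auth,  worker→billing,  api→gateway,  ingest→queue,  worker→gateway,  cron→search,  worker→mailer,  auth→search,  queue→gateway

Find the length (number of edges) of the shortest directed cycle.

5

For each vertex v, BFS finds the shortest path from v back to v.
The shortest such closed walk is cdn → worker → store → auth → web → cdn, length 5.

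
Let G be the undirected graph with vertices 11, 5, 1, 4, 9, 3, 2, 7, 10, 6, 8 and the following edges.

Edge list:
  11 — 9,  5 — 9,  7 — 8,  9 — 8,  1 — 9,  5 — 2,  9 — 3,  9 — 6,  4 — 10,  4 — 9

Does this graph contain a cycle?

No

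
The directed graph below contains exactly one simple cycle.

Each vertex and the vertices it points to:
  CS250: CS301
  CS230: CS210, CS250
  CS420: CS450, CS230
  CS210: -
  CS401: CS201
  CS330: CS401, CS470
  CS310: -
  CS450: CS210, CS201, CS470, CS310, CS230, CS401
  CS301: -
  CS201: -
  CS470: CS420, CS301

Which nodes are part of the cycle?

DFS with gray/black marking from CS470:
CS470 gray
  CS420 gray
    CS450 gray
      CS210 gray
      CS210 black
      CS201 gray
      CS201 black
      CS450→CS470: CS470 is gray → back edge
Back edge closes the cycle CS470 → CS420 → CS450 → CS470; its vertices are {CS420, CS450, CS470}.

CS420, CS450, CS470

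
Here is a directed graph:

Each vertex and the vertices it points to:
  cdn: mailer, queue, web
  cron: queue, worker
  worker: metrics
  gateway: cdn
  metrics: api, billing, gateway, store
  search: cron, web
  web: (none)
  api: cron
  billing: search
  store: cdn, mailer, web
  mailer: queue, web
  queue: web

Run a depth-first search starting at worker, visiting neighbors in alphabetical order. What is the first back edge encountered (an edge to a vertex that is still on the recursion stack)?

cron->worker

DFS from worker (visiting neighbors in alphabetical order); mark gray on enter, black on exit:
worker gray
  metrics gray
    api gray
      cron gray
        queue gray
          web gray
          web black
        queue black
        cron→worker: worker is gray → back edge
First back edge: cron → worker.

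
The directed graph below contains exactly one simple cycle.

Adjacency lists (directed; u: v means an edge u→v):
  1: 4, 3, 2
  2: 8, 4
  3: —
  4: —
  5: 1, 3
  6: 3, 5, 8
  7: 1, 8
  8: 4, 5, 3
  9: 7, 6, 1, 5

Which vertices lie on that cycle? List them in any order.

DFS with gray/black marking from 1:
1 gray
  4 gray
  4 black
  3 gray
  3 black
  2 gray
    8 gray
      8→4: 4 black — skip
      5 gray
        5→1: 1 is gray → back edge
Back edge closes the cycle 1 → 2 → 8 → 5 → 1; its vertices are {1, 2, 5, 8}.

1, 2, 5, 8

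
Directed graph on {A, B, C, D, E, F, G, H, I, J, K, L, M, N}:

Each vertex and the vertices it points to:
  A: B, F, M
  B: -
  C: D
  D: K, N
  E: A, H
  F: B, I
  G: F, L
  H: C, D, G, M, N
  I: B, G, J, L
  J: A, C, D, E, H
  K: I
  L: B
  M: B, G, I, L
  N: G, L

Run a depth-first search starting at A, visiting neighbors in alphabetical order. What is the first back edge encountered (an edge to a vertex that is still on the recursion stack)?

G->F

DFS from A (visiting neighbors in alphabetical order); mark gray on enter, black on exit:
A gray
  B gray
  B black
  F gray
    F→B: B black — skip
    I gray
      I→B: B black — skip
      G gray
        G→F: F is gray → back edge
First back edge: G → F.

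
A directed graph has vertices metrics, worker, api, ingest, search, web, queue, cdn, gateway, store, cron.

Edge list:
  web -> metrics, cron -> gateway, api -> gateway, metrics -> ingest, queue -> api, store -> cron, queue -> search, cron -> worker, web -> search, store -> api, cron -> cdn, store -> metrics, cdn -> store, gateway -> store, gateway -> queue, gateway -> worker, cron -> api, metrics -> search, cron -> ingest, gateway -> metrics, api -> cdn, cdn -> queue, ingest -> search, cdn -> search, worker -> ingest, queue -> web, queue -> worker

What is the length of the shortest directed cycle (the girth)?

3

For each vertex v, BFS finds the shortest path from v back to v.
The shortest such closed walk is gateway → store → cron → gateway, length 3.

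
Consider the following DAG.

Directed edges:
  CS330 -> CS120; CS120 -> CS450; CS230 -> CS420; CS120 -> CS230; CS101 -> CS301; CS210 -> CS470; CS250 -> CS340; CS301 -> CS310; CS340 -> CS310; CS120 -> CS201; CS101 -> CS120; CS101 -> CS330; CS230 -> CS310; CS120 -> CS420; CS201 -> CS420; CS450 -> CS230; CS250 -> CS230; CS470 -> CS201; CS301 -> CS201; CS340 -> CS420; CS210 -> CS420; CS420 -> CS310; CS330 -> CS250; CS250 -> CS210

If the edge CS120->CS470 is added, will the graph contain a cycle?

Adding CS120→CS470 creates a cycle iff CS470 can already reach CS120.
Explore from CS470: no path reaches CS120. The graph stays acyclic.

No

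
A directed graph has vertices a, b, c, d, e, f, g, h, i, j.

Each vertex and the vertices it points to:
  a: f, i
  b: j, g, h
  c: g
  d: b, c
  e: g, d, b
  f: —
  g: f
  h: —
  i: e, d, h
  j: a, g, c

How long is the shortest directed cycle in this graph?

5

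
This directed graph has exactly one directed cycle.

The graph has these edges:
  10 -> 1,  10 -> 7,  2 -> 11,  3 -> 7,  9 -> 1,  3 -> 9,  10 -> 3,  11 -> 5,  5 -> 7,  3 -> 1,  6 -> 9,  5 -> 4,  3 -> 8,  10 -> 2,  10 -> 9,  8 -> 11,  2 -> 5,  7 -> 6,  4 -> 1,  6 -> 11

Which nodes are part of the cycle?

DFS with gray/black marking from 7:
7 gray
  6 gray
    9 gray
      1 gray
      1 black
    9 black
    11 gray
      5 gray
        5→7: 7 is gray → back edge
Back edge closes the cycle 7 → 6 → 11 → 5 → 7; its vertices are {5, 6, 7, 11}.

5, 6, 7, 11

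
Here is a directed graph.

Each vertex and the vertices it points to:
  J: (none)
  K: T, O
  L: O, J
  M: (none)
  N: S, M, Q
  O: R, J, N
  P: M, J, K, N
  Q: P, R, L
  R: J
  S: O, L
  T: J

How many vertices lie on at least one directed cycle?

A vertex is on a directed cycle iff it belongs to a strongly connected component of size ≥ 2 (or has a self-loop).
The vertices on cycles are {K, L, N, O, P, Q, S} — 7 in total.

7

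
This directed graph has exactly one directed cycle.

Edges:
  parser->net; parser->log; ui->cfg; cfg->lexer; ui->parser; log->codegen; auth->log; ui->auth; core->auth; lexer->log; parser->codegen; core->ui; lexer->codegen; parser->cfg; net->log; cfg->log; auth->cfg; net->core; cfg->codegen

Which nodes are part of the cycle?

ui, net, core, parser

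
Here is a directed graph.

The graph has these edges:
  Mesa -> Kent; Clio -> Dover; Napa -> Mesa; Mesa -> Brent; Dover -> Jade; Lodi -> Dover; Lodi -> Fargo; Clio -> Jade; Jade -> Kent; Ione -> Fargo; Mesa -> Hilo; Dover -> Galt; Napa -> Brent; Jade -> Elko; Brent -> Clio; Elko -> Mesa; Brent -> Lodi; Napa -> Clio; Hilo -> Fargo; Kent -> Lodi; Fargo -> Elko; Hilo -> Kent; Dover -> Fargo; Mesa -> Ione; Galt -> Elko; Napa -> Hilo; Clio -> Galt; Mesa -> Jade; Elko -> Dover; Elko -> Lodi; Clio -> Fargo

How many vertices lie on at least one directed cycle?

12

A vertex is on a directed cycle iff it belongs to a strongly connected component of size ≥ 2 (or has a self-loop).
The vertices on cycles are {Clio, Elko, Galt, Hilo, Ione, Jade, Kent, Lodi, Mesa, Brent, Dover, Fargo} — 12 in total.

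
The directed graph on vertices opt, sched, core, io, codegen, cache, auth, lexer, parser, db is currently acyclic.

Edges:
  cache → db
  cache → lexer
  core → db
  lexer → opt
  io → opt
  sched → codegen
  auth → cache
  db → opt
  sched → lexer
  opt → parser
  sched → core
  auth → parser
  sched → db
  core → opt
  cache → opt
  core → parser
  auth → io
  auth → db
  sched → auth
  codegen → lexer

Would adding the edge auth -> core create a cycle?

Adding auth→core creates a cycle iff core can already reach auth.
Explore from core: no path reaches auth. The graph stays acyclic.

No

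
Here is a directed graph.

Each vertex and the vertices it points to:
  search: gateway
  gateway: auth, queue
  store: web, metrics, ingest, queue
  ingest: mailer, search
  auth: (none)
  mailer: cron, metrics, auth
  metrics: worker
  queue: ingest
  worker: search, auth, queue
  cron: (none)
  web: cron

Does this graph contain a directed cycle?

Yes

DFS with white/gray/black marking, starting from search:
search gray
  gateway gray
    auth gray
    auth black
    queue gray
      ingest gray
        mailer gray
          cron gray
          cron black
          metrics gray
            worker gray
              worker→search: search is gray → back edge
Back edge found, so a cycle exists: search → gateway → queue → ingest → mailer → metrics → worker → search.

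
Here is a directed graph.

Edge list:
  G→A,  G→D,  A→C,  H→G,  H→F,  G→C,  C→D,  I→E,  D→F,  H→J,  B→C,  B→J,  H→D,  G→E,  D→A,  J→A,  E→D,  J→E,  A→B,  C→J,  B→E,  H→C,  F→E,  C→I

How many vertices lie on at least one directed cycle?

8

A vertex is on a directed cycle iff it belongs to a strongly connected component of size ≥ 2 (or has a self-loop).
The vertices on cycles are {A, B, C, D, E, F, I, J} — 8 in total.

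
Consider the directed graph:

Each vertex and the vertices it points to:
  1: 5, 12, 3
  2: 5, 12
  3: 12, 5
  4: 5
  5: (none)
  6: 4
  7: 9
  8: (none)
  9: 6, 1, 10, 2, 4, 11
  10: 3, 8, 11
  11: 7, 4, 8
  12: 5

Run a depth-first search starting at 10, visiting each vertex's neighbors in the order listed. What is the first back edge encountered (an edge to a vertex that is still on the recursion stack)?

9→10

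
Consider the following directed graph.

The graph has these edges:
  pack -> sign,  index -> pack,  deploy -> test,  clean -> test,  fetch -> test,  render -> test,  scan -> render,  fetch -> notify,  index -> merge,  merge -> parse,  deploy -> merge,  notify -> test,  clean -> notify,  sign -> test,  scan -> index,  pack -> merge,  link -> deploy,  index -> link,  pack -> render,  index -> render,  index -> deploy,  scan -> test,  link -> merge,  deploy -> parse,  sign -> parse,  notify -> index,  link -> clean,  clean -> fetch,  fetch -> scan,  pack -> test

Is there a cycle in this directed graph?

Yes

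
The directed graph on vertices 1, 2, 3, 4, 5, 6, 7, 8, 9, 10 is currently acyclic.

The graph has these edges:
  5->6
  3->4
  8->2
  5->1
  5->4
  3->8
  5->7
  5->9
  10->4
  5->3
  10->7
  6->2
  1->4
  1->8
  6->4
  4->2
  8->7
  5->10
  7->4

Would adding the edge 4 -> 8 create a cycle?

Yes

Adding 4→8 creates a cycle iff 8 can already reach 4.
Path from 8: 8 → 7 → 4.
So 8 → … → 4 → 8 is a cycle.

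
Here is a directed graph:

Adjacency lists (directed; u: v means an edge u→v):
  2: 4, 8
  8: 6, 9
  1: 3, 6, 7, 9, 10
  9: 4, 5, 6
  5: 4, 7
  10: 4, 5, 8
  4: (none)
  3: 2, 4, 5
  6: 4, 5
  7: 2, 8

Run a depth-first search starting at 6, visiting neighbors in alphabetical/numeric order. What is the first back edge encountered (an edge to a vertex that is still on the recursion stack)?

DFS from 6 (visiting neighbors in alphabetical/numeric order); mark gray on enter, black on exit:
6 gray
  4 gray
  4 black
  5 gray
    5→4: 4 black — skip
    7 gray
      2 gray
        2→4: 4 black — skip
        8 gray
          8→6: 6 is gray → back edge
First back edge: 8 → 6.

8→6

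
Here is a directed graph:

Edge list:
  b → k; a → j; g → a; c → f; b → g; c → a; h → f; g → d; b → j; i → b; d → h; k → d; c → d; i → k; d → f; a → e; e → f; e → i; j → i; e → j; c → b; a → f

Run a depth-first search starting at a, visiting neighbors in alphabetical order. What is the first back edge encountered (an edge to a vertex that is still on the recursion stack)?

g->a

DFS from a (visiting neighbors in alphabetical order); mark gray on enter, black on exit:
a gray
  e gray
    f gray
    f black
    i gray
      b gray
        g gray
          g→a: a is gray → back edge
First back edge: g → a.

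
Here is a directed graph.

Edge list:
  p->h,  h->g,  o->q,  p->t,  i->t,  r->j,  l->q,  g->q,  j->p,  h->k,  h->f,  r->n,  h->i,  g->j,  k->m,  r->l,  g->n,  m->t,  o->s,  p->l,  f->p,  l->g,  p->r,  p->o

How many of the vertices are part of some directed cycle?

A vertex is on a directed cycle iff it belongs to a strongly connected component of size ≥ 2 (or has a self-loop).
The vertices on cycles are {f, g, h, j, l, p, r} — 7 in total.

7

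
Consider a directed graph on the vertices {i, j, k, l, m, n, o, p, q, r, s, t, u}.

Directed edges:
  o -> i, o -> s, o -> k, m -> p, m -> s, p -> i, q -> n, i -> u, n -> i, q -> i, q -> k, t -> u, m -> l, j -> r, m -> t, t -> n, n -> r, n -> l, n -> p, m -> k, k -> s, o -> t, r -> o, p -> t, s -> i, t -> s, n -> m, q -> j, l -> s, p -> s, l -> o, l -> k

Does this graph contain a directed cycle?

DFS with white/gray/black marking, starting from n:
n gray
  l gray
    s gray
      i gray
        u gray
        u black
      i black
    s black
    o gray
      k gray
        k→s: s black — skip
      k black
      o→s: s black — skip
      o→i: i black — skip
      t gray
        t→s: s black — skip
        t→u: u black — skip
        t→n: n is gray → back edge
Back edge found, so a cycle exists: n → l → o → t → n.

Yes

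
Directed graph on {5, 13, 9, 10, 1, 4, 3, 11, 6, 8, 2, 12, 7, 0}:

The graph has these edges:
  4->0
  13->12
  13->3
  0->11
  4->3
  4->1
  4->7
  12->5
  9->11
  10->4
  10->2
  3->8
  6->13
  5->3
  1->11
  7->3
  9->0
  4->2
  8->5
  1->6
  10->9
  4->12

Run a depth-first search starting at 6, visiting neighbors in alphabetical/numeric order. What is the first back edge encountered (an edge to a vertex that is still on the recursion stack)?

5->3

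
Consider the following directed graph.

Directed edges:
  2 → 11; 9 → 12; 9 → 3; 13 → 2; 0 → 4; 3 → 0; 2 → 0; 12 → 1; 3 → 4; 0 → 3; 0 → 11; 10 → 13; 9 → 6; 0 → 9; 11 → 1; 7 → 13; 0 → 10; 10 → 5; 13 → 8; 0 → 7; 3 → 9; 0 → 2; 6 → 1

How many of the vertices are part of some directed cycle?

A vertex is on a directed cycle iff it belongs to a strongly connected component of size ≥ 2 (or has a self-loop).
The vertices on cycles are {0, 2, 3, 7, 9, 10, 13} — 7 in total.

7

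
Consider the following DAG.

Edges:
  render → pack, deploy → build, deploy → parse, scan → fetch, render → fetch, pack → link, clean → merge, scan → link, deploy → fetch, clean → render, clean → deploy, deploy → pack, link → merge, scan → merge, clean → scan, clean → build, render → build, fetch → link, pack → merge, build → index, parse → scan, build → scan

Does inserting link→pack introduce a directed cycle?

Yes

Adding link→pack creates a cycle iff pack can already reach link.
Path from pack: pack → link.
So pack → … → link → pack is a cycle.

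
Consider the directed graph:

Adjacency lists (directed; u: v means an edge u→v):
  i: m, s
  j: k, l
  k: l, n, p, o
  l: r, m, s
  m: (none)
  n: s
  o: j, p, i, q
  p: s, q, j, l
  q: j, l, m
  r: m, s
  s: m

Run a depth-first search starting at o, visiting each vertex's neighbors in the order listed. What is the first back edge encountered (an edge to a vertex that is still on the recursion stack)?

q->j

DFS from o (visiting each vertex's neighbors in the order listed); mark gray on enter, black on exit:
o gray
  j gray
    k gray
      l gray
        r gray
          m gray
          m black
          s gray
            s→m: m black — skip
          s black
        r black
        l→m: m black — skip
        l→s: s black — skip
      l black
      n gray
        n→s: s black — skip
      n black
      p gray
        p→s: s black — skip
        q gray
          q→j: j is gray → back edge
First back edge: q → j.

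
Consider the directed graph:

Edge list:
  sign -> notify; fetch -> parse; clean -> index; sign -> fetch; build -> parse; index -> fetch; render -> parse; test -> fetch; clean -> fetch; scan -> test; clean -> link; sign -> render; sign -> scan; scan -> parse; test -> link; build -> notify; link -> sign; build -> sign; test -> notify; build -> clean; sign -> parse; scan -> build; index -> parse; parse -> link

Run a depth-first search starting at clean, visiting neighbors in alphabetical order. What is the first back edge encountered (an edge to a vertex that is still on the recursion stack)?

DFS from clean (visiting neighbors in alphabetical order); mark gray on enter, black on exit:
clean gray
  fetch gray
    parse gray
      link gray
        sign gray
          sign→fetch: fetch is gray → back edge
First back edge: sign → fetch.

sign->fetch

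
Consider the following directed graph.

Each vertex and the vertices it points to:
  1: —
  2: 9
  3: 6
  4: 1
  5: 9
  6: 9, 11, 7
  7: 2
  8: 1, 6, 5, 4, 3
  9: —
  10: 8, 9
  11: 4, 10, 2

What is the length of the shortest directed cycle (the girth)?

4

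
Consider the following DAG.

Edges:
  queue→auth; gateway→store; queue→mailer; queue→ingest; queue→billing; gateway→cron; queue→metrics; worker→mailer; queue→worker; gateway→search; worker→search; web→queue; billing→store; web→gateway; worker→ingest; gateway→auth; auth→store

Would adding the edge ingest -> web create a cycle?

Yes

Adding ingest→web creates a cycle iff web can already reach ingest.
Path from web: web → queue → ingest.
So web → … → ingest → web is a cycle.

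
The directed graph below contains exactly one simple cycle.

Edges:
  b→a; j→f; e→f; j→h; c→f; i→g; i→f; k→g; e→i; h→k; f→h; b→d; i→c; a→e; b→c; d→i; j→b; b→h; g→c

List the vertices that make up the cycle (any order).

DFS with gray/black marking from h:
h gray
  k gray
    g gray
      c gray
        f gray
          f→h: h is gray → back edge
Back edge closes the cycle h → k → g → c → f → h; its vertices are {c, f, g, h, k}.

c, f, g, h, k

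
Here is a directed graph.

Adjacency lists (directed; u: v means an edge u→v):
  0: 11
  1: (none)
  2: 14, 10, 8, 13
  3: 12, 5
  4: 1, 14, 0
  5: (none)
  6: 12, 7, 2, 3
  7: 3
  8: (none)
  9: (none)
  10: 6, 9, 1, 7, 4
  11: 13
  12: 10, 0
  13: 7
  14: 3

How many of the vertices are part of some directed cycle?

11

A vertex is on a directed cycle iff it belongs to a strongly connected component of size ≥ 2 (or has a self-loop).
The vertices on cycles are {0, 2, 3, 4, 6, 7, 10, 11, 12, 13, 14} — 11 in total.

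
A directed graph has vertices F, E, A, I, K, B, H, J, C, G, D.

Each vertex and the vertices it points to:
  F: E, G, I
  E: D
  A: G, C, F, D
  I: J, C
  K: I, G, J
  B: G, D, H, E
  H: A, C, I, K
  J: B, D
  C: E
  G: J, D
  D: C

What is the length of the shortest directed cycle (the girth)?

3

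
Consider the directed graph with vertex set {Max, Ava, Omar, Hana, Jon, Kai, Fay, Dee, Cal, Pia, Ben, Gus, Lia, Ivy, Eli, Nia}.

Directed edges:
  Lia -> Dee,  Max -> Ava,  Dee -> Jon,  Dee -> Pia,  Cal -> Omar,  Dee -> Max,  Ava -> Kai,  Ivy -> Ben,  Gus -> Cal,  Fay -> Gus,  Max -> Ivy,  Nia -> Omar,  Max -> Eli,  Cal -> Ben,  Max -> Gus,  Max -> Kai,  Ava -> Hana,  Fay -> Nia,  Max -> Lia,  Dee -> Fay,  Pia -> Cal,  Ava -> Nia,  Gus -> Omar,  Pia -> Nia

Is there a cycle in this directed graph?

Yes

DFS with white/gray/black marking, starting from Kai:
Kai gray
Kai black
Max gray
  Eli gray
  Eli black
  Ava gray
    Hana gray
    Hana black
    Nia gray
      Omar gray
      Omar black
    Nia black
    Ava→Kai: Kai black — skip
  Ava black
  Gus gray
    Gus→Omar: Omar black — skip
    Cal gray
      Cal→Omar: Omar black — skip
      Ben gray
      Ben black
    Cal black
  Gus black
  Max→Kai: Kai black — skip
  Lia gray
    Dee gray
      Fay gray
        Fay→Nia: Nia black — skip
        Fay→Gus: Gus black — skip
      Fay black
      Pia gray
        Pia→Cal: Cal black — skip
        Pia→Nia: Nia black — skip
      Pia black
      Jon gray
      Jon black
      Dee→Max: Max is gray → back edge
Back edge found, so a cycle exists: Max → Lia → Dee → Max.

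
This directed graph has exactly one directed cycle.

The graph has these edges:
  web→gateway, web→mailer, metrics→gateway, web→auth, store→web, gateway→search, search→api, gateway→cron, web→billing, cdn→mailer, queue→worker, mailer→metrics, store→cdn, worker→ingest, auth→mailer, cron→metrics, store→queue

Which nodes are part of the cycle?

cron, gateway, metrics

DFS with gray/black marking from gateway:
gateway gray
  search gray
    api gray
    api black
  search black
  cron gray
    metrics gray
      metrics→gateway: gateway is gray → back edge
Back edge closes the cycle gateway → cron → metrics → gateway; its vertices are {cron, gateway, metrics}.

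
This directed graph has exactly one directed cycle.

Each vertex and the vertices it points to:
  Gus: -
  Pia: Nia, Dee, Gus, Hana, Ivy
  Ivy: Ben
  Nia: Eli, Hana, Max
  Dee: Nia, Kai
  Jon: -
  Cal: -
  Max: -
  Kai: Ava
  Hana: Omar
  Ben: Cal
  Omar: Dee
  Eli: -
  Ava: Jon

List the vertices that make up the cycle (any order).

Dee, Nia, Hana, Omar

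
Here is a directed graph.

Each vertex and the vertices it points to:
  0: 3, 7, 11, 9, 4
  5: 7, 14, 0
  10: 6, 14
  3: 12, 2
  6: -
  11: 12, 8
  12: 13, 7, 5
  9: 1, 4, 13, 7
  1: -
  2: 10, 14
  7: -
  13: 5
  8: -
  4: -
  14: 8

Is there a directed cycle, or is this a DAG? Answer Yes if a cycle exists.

Yes

DFS with white/gray/black marking, starting from 10:
10 gray
  6 gray
  6 black
  14 gray
    8 gray
    8 black
  14 black
10 black
0 gray
  3 gray
    12 gray
      13 gray
        5 gray
          7 gray
          7 black
          5→14: 14 black — skip
          5→0: 0 is gray → back edge
Back edge found, so a cycle exists: 0 → 3 → 12 → 13 → 5 → 0.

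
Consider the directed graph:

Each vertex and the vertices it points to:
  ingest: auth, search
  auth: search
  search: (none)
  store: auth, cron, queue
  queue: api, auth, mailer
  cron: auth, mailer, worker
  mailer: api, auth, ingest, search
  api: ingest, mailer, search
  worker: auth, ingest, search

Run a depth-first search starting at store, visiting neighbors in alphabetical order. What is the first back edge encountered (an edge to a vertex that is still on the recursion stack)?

DFS from store (visiting neighbors in alphabetical order); mark gray on enter, black on exit:
store gray
  auth gray
    search gray
    search black
  auth black
  cron gray
    cron→auth: auth black — skip
    mailer gray
      api gray
        ingest gray
          ingest→auth: auth black — skip
          ingest→search: search black — skip
        ingest black
        api→mailer: mailer is gray → back edge
First back edge: api → mailer.

api->mailer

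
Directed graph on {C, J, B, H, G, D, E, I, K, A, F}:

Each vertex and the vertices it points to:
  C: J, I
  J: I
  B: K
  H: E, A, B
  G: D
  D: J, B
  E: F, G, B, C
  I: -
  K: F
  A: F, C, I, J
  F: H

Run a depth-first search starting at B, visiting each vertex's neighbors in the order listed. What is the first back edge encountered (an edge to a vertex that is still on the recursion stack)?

E→F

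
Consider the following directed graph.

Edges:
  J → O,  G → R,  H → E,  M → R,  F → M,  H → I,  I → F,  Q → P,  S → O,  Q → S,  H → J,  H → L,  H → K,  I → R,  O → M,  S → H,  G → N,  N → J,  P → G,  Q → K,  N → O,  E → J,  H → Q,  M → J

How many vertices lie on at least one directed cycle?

A vertex is on a directed cycle iff it belongs to a strongly connected component of size ≥ 2 (or has a self-loop).
The vertices on cycles are {H, J, M, O, Q, S} — 6 in total.

6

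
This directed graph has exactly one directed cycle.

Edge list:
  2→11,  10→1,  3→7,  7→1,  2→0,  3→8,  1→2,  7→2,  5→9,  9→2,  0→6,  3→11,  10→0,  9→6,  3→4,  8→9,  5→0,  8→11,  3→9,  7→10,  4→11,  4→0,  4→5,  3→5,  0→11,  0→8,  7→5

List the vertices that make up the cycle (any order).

0, 2, 8, 9

DFS with gray/black marking from 8:
8 gray
  9 gray
    2 gray
      0 gray
        0→8: 8 is gray → back edge
Back edge closes the cycle 8 → 9 → 2 → 0 → 8; its vertices are {0, 2, 8, 9}.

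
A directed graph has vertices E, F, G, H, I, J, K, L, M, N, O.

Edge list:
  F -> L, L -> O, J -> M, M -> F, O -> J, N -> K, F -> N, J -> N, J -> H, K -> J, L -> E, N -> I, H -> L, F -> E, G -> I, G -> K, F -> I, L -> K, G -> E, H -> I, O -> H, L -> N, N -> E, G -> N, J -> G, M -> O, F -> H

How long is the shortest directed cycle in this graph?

3

For each vertex v, BFS finds the shortest path from v back to v.
The shortest such closed walk is M → O → J → M, length 3.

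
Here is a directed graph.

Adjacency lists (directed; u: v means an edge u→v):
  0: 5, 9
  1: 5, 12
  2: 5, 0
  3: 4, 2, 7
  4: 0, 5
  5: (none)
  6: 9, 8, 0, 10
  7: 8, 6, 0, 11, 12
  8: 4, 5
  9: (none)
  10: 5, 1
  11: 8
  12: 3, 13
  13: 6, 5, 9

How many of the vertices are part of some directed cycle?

7

A vertex is on a directed cycle iff it belongs to a strongly connected component of size ≥ 2 (or has a self-loop).
The vertices on cycles are {1, 3, 6, 7, 10, 12, 13} — 7 in total.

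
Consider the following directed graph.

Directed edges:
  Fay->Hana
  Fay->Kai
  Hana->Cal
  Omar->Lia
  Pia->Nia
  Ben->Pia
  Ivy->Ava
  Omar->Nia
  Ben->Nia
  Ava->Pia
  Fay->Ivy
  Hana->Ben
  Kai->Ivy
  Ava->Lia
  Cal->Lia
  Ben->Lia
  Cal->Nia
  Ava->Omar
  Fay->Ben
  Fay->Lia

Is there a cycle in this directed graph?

DFS with white/gray/black marking, starting from Cal:
Cal gray
  Nia gray
  Nia black
  Lia gray
  Lia black
Cal black
Ben gray
  Pia gray
    Pia→Nia: Nia black — skip
  Pia black
  Ben→Nia: Nia black — skip
  Ben→Lia: Lia black — skip
Ben black
Omar gray
  Omar→Nia: Nia black — skip
  Omar→Lia: Lia black — skip
Omar black
Kai gray
  Ivy gray
    Ava gray
      Ava→Omar: Omar black — skip
      Ava→Lia: Lia black — skip
      Ava→Pia: Pia black — skip
    Ava black
  Ivy black
Kai black
Fay gray
  Fay→Ben: Ben black — skip
  Hana gray
    Hana→Ben: Ben black — skip
    Hana→Cal: Cal black — skip
  Hana black
  Fay→Lia: Lia black — skip
  Fay→Ivy: Ivy black — skip
  Fay→Kai: Kai black — skip
Fay black
Every edge goes to a white or black vertex — no back edge, so the graph is acyclic.

No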